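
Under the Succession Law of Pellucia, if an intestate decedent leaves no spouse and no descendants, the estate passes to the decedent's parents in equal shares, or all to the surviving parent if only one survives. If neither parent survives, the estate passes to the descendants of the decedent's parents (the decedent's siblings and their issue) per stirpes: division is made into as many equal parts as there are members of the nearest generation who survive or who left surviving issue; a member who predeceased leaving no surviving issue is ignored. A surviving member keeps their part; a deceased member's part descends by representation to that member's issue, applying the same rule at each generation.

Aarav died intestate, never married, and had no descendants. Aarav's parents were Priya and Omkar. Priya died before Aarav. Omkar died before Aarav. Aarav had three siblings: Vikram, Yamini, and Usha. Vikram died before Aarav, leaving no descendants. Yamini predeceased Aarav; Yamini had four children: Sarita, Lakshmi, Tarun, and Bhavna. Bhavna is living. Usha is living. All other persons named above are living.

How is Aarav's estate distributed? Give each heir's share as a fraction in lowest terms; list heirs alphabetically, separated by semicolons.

Neither parent survives and there are no descendants, so the estate passes to Aarav's siblings and their issue per stirpes.
Vikram left no surviving issue, so that branch lapses and is disregarded.
The estate is divided into 2 equal shares of 1/2 among Yamini, Usha.
Yamini predeceased; the 1/2 allotted to Yamini's branch passes to Yamini's issue by representation.
The 1/2 is divided into 4 equal shares of 1/8 among Sarita, Lakshmi, Tarun, Bhavna.
Sarita is living and takes 1/8.
Lakshmi is living and takes 1/8.
Tarun is living and takes 1/8.
Bhavna is living and takes 1/8.
Usha is living and takes 1/2.

Bhavna 1/8; Lakshmi 1/8; Sarita 1/8; Tarun 1/8; Usha 1/2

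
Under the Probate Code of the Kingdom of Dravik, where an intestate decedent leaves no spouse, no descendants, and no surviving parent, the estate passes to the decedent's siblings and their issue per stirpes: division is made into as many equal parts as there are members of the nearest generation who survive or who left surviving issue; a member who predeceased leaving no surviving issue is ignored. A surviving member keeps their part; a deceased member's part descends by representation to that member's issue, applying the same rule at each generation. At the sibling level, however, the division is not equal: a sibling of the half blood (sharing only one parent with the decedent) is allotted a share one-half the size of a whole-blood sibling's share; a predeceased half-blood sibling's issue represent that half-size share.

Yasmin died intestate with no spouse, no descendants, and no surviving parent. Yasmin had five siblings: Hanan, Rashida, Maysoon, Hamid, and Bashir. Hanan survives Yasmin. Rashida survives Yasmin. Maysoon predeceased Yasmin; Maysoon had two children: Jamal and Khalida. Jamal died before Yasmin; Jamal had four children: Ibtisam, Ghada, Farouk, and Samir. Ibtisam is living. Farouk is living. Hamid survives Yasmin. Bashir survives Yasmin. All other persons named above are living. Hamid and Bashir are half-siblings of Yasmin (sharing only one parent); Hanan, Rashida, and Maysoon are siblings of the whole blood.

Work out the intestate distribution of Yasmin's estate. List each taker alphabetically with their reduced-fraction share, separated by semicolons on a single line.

Bashir 1/8; Farouk 1/32; Ghada 1/32; Hamid 1/8; Hanan 1/4; Ibtisam 1/32; Khalida 1/8; Rashida 1/4; Samir 1/32

No spouse, descendants, or parent survives, so the estate passes to Yasmin's siblings per stirpes.
Half-blood siblings count for one-half the weight of whole-blood siblings at the initial division.
Dividing 1 in proportion to weights (total weight 4): Hanan (weight 1) → 1/4; Rashida (weight 1) → 1/4; Maysoon (weight 1) → 1/4; Hamid (weight 1/2) → 1/8; Bashir (weight 1/2) → 1/8.
Hanan is living and takes 1/4.
Rashida is living and takes 1/4.
Maysoon predeceased; the 1/4 allotted to Maysoon's branch passes to Maysoon's issue by representation.
The 1/4 is divided into 2 equal shares of 1/8 among Jamal, Khalida.
Jamal predeceased; the 1/8 allotted to Jamal's branch passes to Jamal's issue by representation.
The 1/8 is divided into 4 equal shares of 1/32 among Ibtisam, Ghada, Farouk, Samir.
Ibtisam is living and takes 1/32.
Ghada is living and takes 1/32.
Farouk is living and takes 1/32.
Samir is living and takes 1/32.
Khalida is living and takes 1/8.
Hamid is living and takes 1/8.
Bashir is living and takes 1/8.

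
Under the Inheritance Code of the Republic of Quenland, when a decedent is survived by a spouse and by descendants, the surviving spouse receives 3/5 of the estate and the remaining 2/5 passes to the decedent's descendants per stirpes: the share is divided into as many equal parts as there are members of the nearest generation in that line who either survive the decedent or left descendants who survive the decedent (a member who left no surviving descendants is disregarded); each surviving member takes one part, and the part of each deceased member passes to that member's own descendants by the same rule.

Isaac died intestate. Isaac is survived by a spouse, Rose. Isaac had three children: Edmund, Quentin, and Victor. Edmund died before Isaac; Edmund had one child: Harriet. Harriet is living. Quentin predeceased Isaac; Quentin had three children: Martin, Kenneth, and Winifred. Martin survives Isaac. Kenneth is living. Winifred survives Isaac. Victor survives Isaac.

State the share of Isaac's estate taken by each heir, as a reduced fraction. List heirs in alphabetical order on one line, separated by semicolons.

Harriet 2/15; Kenneth 2/45; Martin 2/45; Rose 3/5; Victor 2/15; Winifred 2/45

Rose, as surviving spouse, takes 3/5.
The remaining 2/5 passes to Isaac's descendants per stirpes.
The 2/5 is divided into 3 equal shares of 2/15 among Edmund, Quentin, Victor.
Edmund predeceased; the 2/15 allotted to Edmund's branch passes to Edmund's issue by representation.
Harriet is the sole taker at this level and receives the full 2/15.
Quentin predeceased; the 2/15 allotted to Quentin's branch passes to Quentin's issue by representation.
The 2/15 is divided into 3 equal shares of 2/45 among Martin, Kenneth, Winifred.
Martin is living and takes 2/45.
Kenneth is living and takes 2/45.
Winifred is living and takes 2/45.
Victor is living and takes 2/15.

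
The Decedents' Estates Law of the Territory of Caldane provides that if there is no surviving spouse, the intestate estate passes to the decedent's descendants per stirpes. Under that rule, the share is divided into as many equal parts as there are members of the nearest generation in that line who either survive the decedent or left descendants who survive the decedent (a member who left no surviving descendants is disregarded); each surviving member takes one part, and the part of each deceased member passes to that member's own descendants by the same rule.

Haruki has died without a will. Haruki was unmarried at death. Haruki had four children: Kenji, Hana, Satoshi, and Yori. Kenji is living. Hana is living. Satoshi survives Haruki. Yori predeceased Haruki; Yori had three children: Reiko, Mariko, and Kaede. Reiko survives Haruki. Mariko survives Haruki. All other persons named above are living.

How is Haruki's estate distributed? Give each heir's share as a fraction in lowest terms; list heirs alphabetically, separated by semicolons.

Hana 1/4; Kaede 1/12; Kenji 1/4; Mariko 1/12; Reiko 1/12; Satoshi 1/4

There is no surviving spouse, so the entire estate passes to Haruki's descendants per stirpes.
The estate is divided into 4 equal shares of 1/4 among Kenji, Hana, Satoshi, Yori.
Kenji is living and takes 1/4.
Hana is living and takes 1/4.
Satoshi is living and takes 1/4.
Yori predeceased; the 1/4 allotted to Yori's branch passes to Yori's issue by representation.
The 1/4 is divided into 3 equal shares of 1/12 among Reiko, Mariko, Kaede.
Reiko is living and takes 1/12.
Mariko is living and takes 1/12.
Kaede is living and takes 1/12.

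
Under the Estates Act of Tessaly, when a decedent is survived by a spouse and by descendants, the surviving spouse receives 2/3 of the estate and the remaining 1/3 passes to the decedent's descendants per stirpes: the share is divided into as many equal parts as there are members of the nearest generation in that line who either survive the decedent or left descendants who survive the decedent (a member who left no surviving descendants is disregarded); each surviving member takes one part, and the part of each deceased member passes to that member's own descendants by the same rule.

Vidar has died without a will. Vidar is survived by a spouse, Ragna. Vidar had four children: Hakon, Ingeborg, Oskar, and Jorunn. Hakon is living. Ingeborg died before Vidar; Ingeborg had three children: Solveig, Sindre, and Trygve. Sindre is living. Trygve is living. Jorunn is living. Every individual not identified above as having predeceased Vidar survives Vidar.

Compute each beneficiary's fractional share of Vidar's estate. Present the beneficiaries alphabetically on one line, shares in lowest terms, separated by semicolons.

Hakon 1/12; Jorunn 1/12; Oskar 1/12; Ragna 2/3; Sindre 1/36; Solveig 1/36; Trygve 1/36

Ragna, as surviving spouse, takes 2/3.
The remaining 1/3 passes to Vidar's descendants per stirpes.
The 1/3 is divided into 4 equal shares of 1/12 among Hakon, Ingeborg, Oskar, Jorunn.
Hakon is living and takes 1/12.
Ingeborg predeceased; the 1/12 allotted to Ingeborg's branch passes to Ingeborg's issue by representation.
The 1/12 is divided into 3 equal shares of 1/36 among Solveig, Sindre, Trygve.
Solveig is living and takes 1/36.
Sindre is living and takes 1/36.
Trygve is living and takes 1/36.
Oskar is living and takes 1/12.
Jorunn is living and takes 1/12.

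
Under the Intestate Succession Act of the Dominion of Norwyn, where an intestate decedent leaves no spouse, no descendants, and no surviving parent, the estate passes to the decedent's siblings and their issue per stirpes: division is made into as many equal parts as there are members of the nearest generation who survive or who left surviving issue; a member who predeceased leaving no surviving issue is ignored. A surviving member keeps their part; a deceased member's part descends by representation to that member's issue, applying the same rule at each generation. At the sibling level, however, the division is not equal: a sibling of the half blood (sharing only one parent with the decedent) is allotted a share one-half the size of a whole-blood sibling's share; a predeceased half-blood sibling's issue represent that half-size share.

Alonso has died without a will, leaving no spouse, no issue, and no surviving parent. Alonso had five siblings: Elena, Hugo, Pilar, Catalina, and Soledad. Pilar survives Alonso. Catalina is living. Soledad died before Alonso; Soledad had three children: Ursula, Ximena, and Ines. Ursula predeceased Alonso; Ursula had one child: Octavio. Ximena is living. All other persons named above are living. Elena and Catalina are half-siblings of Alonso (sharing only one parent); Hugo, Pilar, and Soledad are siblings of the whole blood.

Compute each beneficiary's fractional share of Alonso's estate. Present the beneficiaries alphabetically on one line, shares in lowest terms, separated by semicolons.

Catalina 1/8; Elena 1/8; Hugo 1/4; Ines 1/12; Octavio 1/12; Pilar 1/4; Ximena 1/12

No spouse, descendants, or parent survives, so the estate passes to Alonso's siblings per stirpes.
Half-blood siblings count for one-half the weight of whole-blood siblings at the initial division.
Dividing 1 in proportion to weights (total weight 4): Elena (weight 1/2) → 1/8; Hugo (weight 1) → 1/4; Pilar (weight 1) → 1/4; Catalina (weight 1/2) → 1/8; Soledad (weight 1) → 1/4.
Elena is living and takes 1/8.
Hugo is living and takes 1/4.
Pilar is living and takes 1/4.
Catalina is living and takes 1/8.
Soledad predeceased; the 1/4 allotted to Soledad's branch passes to Soledad's issue by representation.
The 1/4 is divided into 3 equal shares of 1/12 among Ursula, Ximena, Ines.
Ursula predeceased; the 1/12 allotted to Ursula's branch passes to Ursula's issue by representation.
Octavio is the sole taker at this level and receives the full 1/12.
Ximena is living and takes 1/12.
Ines is living and takes 1/12.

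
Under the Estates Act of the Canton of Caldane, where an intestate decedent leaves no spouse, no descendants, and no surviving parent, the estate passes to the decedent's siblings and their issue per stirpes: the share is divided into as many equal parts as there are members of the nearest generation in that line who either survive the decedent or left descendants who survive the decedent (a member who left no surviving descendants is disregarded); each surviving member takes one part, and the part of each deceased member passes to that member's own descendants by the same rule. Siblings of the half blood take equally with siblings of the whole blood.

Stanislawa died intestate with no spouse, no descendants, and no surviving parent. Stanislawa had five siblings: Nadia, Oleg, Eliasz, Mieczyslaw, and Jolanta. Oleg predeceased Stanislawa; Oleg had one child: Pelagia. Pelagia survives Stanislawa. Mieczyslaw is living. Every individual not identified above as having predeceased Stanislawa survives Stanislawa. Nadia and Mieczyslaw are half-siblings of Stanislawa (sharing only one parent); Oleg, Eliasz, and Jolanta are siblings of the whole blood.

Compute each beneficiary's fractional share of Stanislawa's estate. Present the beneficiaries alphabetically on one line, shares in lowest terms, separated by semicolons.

No spouse, descendants, or parent survives, so the estate passes to Stanislawa's siblings per stirpes.
Half-blood and whole-blood siblings take equally under the stated rule.
The estate is divided into 5 equal shares of 1/5 among Nadia, Oleg, Eliasz, Mieczyslaw, Jolanta.
Nadia is living and takes 1/5.
Oleg predeceased; the 1/5 allotted to Oleg's branch passes to Oleg's issue by representation.
Pelagia is the sole taker at this level and receives the full 1/5.
Eliasz is living and takes 1/5.
Mieczyslaw is living and takes 1/5.
Jolanta is living and takes 1/5.

Eliasz 1/5; Jolanta 1/5; Mieczyslaw 1/5; Nadia 1/5; Pelagia 1/5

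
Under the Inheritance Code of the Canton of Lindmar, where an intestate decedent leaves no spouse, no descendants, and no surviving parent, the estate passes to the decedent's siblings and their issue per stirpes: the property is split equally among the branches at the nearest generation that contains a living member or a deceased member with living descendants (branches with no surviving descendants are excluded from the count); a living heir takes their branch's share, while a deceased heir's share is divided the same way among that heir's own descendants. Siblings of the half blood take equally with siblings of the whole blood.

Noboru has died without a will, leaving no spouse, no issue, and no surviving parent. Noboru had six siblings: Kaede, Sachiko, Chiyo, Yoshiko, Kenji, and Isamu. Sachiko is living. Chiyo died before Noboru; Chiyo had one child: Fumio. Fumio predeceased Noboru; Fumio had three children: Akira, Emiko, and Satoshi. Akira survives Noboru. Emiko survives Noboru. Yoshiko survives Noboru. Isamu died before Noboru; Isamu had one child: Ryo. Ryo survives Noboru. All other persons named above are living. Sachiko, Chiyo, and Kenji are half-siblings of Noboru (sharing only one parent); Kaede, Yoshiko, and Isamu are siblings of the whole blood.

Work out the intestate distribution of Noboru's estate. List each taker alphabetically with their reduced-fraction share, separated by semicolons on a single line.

No spouse, descendants, or parent survives, so the estate passes to Noboru's siblings per stirpes.
Half-blood and whole-blood siblings take equally under the stated rule.
The estate is divided into 6 equal shares of 1/6 among Kaede, Sachiko, Chiyo, Yoshiko, Kenji, Isamu.
Kaede is living and takes 1/6.
Sachiko is living and takes 1/6.
Chiyo predeceased; the 1/6 allotted to Chiyo's branch passes to Chiyo's issue by representation.
Fumio's line is the sole branch at this level, so the full 1/6 passes to Fumio's issue by representation.
The 1/6 is divided into 3 equal shares of 1/18 among Akira, Emiko, Satoshi.
Akira is living and takes 1/18.
Emiko is living and takes 1/18.
Satoshi is living and takes 1/18.
Yoshiko is living and takes 1/6.
Kenji is living and takes 1/6.
Isamu predeceased; the 1/6 allotted to Isamu's branch passes to Isamu's issue by representation.
Ryo is the sole taker at this level and receives the full 1/6.

Akira 1/18; Emiko 1/18; Kaede 1/6; Kenji 1/6; Ryo 1/6; Sachiko 1/6; Satoshi 1/18; Yoshiko 1/6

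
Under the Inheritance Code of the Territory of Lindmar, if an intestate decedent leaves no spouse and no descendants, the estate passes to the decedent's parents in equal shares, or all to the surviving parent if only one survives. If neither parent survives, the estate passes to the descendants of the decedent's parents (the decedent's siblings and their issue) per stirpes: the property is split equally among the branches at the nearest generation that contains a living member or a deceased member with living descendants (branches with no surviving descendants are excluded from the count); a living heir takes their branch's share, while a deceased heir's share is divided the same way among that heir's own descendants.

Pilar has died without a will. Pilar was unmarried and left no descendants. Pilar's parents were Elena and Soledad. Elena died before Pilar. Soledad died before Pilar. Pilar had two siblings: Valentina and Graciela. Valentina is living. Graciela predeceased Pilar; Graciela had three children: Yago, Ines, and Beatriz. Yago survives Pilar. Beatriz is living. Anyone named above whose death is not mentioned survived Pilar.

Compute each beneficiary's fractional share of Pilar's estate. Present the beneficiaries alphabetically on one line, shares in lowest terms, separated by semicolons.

Beatriz 1/6; Ines 1/6; Valentina 1/2; Yago 1/6

Neither parent survives and there are no descendants, so the estate passes to Pilar's siblings and their issue per stirpes.
The estate is divided into 2 equal shares of 1/2 among Valentina, Graciela.
Valentina is living and takes 1/2.
Graciela predeceased; the 1/2 allotted to Graciela's branch passes to Graciela's issue by representation.
The 1/2 is divided into 3 equal shares of 1/6 among Yago, Ines, Beatriz.
Yago is living and takes 1/6.
Ines is living and takes 1/6.
Beatriz is living and takes 1/6.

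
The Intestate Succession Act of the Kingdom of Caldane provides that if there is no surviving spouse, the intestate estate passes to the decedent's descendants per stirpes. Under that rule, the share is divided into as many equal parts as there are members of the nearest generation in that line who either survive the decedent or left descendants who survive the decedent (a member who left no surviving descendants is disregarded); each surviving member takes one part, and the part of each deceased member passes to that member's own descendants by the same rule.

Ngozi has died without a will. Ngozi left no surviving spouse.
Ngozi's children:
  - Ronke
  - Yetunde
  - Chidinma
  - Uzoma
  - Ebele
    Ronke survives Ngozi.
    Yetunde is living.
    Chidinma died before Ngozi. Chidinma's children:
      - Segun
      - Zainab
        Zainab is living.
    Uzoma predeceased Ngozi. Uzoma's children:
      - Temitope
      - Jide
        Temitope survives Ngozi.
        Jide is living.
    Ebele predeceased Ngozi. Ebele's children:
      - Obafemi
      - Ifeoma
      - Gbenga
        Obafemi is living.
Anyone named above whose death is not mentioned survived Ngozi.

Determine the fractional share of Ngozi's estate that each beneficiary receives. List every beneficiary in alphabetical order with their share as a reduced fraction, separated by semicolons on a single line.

Gbenga 1/15; Ifeoma 1/15; Jide 1/10; Obafemi 1/15; Ronke 1/5; Segun 1/10; Temitope 1/10; Yetunde 1/5; Zainab 1/10

There is no surviving spouse, so the entire estate passes to Ngozi's descendants per stirpes.
The estate is divided into 5 equal shares of 1/5 among Ronke, Yetunde, Chidinma, Uzoma, Ebele.
Ronke is living and takes 1/5.
Yetunde is living and takes 1/5.
Chidinma predeceased; the 1/5 allotted to Chidinma's branch passes to Chidinma's issue by representation.
The 1/5 is divided into 2 equal shares of 1/10 among Segun, Zainab.
Segun is living and takes 1/10.
Zainab is living and takes 1/10.
Uzoma predeceased; the 1/5 allotted to Uzoma's branch passes to Uzoma's issue by representation.
The 1/5 is divided into 2 equal shares of 1/10 among Temitope, Jide.
Temitope is living and takes 1/10.
Jide is living and takes 1/10.
Ebele predeceased; the 1/5 allotted to Ebele's branch passes to Ebele's issue by representation.
The 1/5 is divided into 3 equal shares of 1/15 among Obafemi, Ifeoma, Gbenga.
Obafemi is living and takes 1/15.
Ifeoma is living and takes 1/15.
Gbenga is living and takes 1/15.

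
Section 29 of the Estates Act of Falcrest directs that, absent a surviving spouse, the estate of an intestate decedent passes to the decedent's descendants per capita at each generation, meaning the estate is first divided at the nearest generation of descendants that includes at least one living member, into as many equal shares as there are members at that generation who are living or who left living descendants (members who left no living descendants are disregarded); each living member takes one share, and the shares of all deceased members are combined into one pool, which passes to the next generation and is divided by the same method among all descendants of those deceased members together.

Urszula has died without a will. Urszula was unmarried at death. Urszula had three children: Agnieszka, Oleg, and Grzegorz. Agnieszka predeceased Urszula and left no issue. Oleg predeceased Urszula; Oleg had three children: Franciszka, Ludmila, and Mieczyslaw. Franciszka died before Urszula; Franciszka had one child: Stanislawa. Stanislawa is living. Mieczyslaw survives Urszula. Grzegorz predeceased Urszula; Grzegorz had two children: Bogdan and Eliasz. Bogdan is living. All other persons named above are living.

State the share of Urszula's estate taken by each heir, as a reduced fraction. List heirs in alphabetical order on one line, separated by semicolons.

There is no surviving spouse, so the entire estate passes to Urszula's descendants per capita at each generation.
No one at generation 1 (Oleg, Grzegorz) is living; moving to the next generation.
At generation 2 (Franciszka, Ludmila, Mieczyslaw, Bogdan, Eliasz) there are 5 shares of (1)/5 = 1/5 each.
Living: Ludmila, Mieczyslaw, Bogdan, and Eliasz — each takes 1/5.
Deceased: Franciszka. That 1/5 share is carried to generation 3.
At generation 3 (Stanislawa) there are 1 shares of (1/5)/1 = 1/5 each.
Living: Stanislawa — each takes 1/5.

Bogdan 1/5; Eliasz 1/5; Ludmila 1/5; Mieczyslaw 1/5; Stanislawa 1/5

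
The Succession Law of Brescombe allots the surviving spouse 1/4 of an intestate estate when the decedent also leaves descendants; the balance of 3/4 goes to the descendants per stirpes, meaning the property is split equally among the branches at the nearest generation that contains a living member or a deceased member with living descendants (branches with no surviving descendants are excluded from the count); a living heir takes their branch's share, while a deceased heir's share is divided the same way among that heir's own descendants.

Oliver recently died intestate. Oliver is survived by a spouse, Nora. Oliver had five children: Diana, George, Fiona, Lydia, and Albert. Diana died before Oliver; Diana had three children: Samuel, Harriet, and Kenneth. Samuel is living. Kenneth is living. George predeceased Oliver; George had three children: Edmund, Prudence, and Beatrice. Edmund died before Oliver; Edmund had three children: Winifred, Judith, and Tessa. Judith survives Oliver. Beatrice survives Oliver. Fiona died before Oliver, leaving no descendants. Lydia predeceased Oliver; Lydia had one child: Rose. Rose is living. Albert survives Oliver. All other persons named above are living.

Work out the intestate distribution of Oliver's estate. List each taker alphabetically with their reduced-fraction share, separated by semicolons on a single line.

Albert 3/16; Beatrice 1/16; Harriet 1/16; Judith 1/48; Kenneth 1/16; Nora 1/4; Prudence 1/16; Rose 3/16; Samuel 1/16; Tessa 1/48; Winifred 1/48

Nora, as surviving spouse, takes 1/4.
The remaining 3/4 passes to Oliver's descendants per stirpes.
Fiona left no surviving issue, so that branch lapses and is disregarded.
The 3/4 is divided into 4 equal shares of 3/16 among Diana, George, Lydia, Albert.
Diana predeceased; the 3/16 allotted to Diana's branch passes to Diana's issue by representation.
The 3/16 is divided into 3 equal shares of 1/16 among Samuel, Harriet, Kenneth.
Samuel is living and takes 1/16.
Harriet is living and takes 1/16.
Kenneth is living and takes 1/16.
George predeceased; the 3/16 allotted to George's branch passes to George's issue by representation.
The 3/16 is divided into 3 equal shares of 1/16 among Edmund, Prudence, Beatrice.
Edmund predeceased; the 1/16 allotted to Edmund's branch passes to Edmund's issue by representation.
The 1/16 is divided into 3 equal shares of 1/48 among Winifred, Judith, Tessa.
Winifred is living and takes 1/48.
Judith is living and takes 1/48.
Tessa is living and takes 1/48.
Prudence is living and takes 1/16.
Beatrice is living and takes 1/16.
Lydia predeceased; the 3/16 allotted to Lydia's branch passes to Lydia's issue by representation.
Rose is the sole taker at this level and receives the full 3/16.
Albert is living and takes 3/16.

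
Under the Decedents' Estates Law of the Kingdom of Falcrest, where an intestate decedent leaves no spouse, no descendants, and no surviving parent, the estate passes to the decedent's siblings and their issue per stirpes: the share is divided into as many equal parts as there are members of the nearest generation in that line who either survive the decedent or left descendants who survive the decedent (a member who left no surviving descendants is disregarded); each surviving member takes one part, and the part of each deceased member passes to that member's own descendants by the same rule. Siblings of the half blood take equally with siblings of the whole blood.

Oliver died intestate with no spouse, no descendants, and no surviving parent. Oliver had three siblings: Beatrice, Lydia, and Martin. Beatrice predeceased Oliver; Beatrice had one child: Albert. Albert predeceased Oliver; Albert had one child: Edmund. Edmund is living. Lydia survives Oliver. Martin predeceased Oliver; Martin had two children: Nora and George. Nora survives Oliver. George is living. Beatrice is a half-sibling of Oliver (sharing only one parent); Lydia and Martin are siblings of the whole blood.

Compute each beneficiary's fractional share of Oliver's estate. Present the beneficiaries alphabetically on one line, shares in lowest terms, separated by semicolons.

No spouse, descendants, or parent survives, so the estate passes to Oliver's siblings per stirpes.
Half-blood and whole-blood siblings take equally under the stated rule.
The estate is divided into 3 equal shares of 1/3 among Beatrice, Lydia, Martin.
Beatrice predeceased; the 1/3 allotted to Beatrice's branch passes to Beatrice's issue by representation.
Albert's line is the sole branch at this level, so the full 1/3 passes to Albert's issue by representation.
Edmund is the sole taker at this level and receives the full 1/3.
Lydia is living and takes 1/3.
Martin predeceased; the 1/3 allotted to Martin's branch passes to Martin's issue by representation.
The 1/3 is divided into 2 equal shares of 1/6 among Nora, George.
Nora is living and takes 1/6.
George is living and takes 1/6.

Edmund 1/3; George 1/6; Lydia 1/3; Nora 1/6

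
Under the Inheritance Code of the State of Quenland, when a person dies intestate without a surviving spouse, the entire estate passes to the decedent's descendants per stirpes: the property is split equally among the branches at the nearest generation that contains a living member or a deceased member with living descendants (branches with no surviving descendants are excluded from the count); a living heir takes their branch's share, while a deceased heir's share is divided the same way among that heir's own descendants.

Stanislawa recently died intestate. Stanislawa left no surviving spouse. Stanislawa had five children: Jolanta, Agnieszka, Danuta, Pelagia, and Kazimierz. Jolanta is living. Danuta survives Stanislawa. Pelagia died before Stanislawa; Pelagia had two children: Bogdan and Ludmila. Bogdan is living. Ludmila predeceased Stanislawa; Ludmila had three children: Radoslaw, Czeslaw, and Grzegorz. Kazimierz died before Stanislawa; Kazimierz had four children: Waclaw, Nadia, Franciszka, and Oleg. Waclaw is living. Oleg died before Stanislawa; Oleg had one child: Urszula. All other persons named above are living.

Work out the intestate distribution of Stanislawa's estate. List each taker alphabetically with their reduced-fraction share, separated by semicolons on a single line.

There is no surviving spouse, so the entire estate passes to Stanislawa's descendants per stirpes.
The estate is divided into 5 equal shares of 1/5 among Jolanta, Agnieszka, Danuta, Pelagia, Kazimierz.
Jolanta is living and takes 1/5.
Agnieszka is living and takes 1/5.
Danuta is living and takes 1/5.
Pelagia predeceased; the 1/5 allotted to Pelagia's branch passes to Pelagia's issue by representation.
The 1/5 is divided into 2 equal shares of 1/10 among Bogdan, Ludmila.
Bogdan is living and takes 1/10.
Ludmila predeceased; the 1/10 allotted to Ludmila's branch passes to Ludmila's issue by representation.
The 1/10 is divided into 3 equal shares of 1/30 among Radoslaw, Czeslaw, Grzegorz.
Radoslaw is living and takes 1/30.
Czeslaw is living and takes 1/30.
Grzegorz is living and takes 1/30.
Kazimierz predeceased; the 1/5 allotted to Kazimierz's branch passes to Kazimierz's issue by representation.
The 1/5 is divided into 4 equal shares of 1/20 among Waclaw, Nadia, Franciszka, Oleg.
Waclaw is living and takes 1/20.
Nadia is living and takes 1/20.
Franciszka is living and takes 1/20.
Oleg predeceased; the 1/20 allotted to Oleg's branch passes to Oleg's issue by representation.
Urszula is the sole taker at this level and receives the full 1/20.

Agnieszka 1/5; Bogdan 1/10; Czeslaw 1/30; Danuta 1/5; Franciszka 1/20; Grzegorz 1/30; Jolanta 1/5; Nadia 1/20; Radoslaw 1/30; Urszula 1/20; Waclaw 1/20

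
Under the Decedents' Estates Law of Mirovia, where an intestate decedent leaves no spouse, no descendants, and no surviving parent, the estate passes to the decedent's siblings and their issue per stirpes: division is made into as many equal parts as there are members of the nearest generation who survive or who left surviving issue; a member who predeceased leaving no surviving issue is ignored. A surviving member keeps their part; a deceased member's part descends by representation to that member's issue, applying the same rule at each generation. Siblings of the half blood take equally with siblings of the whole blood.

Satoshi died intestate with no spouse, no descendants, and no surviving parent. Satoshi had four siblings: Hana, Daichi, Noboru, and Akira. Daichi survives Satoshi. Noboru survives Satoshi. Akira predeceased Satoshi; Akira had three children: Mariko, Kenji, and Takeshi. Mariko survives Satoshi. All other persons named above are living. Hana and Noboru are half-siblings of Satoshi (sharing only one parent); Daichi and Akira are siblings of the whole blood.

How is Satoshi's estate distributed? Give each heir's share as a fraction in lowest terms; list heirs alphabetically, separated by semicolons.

Daichi 1/4; Hana 1/4; Kenji 1/12; Mariko 1/12; Noboru 1/4; Takeshi 1/12

No spouse, descendants, or parent survives, so the estate passes to Satoshi's siblings per stirpes.
Half-blood and whole-blood siblings take equally under the stated rule.
The estate is divided into 4 equal shares of 1/4 among Hana, Daichi, Noboru, Akira.
Hana is living and takes 1/4.
Daichi is living and takes 1/4.
Noboru is living and takes 1/4.
Akira predeceased; the 1/4 allotted to Akira's branch passes to Akira's issue by representation.
The 1/4 is divided into 3 equal shares of 1/12 among Mariko, Kenji, Takeshi.
Mariko is living and takes 1/12.
Kenji is living and takes 1/12.
Takeshi is living and takes 1/12.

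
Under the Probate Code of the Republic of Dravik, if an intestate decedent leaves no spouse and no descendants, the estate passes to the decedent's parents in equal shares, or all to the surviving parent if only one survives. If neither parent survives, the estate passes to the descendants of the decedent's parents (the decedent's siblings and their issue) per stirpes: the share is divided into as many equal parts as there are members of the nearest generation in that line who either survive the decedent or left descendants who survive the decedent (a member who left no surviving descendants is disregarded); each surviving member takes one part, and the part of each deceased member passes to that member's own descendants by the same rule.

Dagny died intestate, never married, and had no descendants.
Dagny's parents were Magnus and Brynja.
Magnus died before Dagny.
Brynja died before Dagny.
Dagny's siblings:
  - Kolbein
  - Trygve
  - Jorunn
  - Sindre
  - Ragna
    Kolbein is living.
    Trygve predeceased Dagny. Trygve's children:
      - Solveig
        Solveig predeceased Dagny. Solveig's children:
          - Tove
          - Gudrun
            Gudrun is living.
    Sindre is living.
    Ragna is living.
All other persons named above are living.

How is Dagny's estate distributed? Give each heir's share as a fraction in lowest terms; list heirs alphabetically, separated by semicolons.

Neither parent survives and there are no descendants, so the estate passes to Dagny's siblings and their issue per stirpes.
The estate is divided into 5 equal shares of 1/5 among Kolbein, Trygve, Jorunn, Sindre, Ragna.
Kolbein is living and takes 1/5.
Trygve predeceased; the 1/5 allotted to Trygve's branch passes to Trygve's issue by representation.
Solveig's line is the sole branch at this level, so the full 1/5 passes to Solveig's issue by representation.
The 1/5 is divided into 2 equal shares of 1/10 among Tove, Gudrun.
Tove is living and takes 1/10.
Gudrun is living and takes 1/10.
Jorunn is living and takes 1/5.
Sindre is living and takes 1/5.
Ragna is living and takes 1/5.

Gudrun 1/10; Jorunn 1/5; Kolbein 1/5; Ragna 1/5; Sindre 1/5; Tove 1/10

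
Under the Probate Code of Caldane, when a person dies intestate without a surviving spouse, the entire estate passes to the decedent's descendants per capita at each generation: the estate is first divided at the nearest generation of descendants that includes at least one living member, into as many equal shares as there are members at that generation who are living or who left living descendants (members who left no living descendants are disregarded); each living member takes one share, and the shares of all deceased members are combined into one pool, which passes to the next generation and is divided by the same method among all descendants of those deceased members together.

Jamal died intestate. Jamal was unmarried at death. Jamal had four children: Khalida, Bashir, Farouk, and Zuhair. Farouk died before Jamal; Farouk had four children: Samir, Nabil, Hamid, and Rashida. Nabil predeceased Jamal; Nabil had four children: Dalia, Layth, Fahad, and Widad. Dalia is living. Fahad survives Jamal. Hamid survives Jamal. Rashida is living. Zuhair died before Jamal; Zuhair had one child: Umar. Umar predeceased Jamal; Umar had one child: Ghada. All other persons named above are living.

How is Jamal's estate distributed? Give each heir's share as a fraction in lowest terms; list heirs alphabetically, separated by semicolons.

Bashir 1/4; Dalia 1/25; Fahad 1/25; Ghada 1/25; Hamid 1/10; Khalida 1/4; Layth 1/25; Rashida 1/10; Samir 1/10; Widad 1/25

There is no surviving spouse, so the entire estate passes to Jamal's descendants per capita at each generation.
At generation 1 (Khalida, Bashir, Farouk, Zuhair) there are 4 shares of (1)/4 = 1/4 each.
Living: Khalida and Bashir — each takes 1/4.
Deceased: Farouk and Zuhair. Their combined 1/2 is pooled and carried to generation 2.
At generation 2 (Samir, Nabil, Hamid, Rashida, Umar) there are 5 shares of (1/2)/5 = 1/10 each.
Living: Samir, Hamid, and Rashida — each takes 1/10.
Deceased: Nabil and Umar. Their combined 1/5 is pooled and carried to generation 3.
At generation 3 (Dalia, Layth, Fahad, Widad, Ghada) there are 5 shares of (1/5)/5 = 1/25 each.
Living: Dalia, Layth, Fahad, Widad, and Ghada — each takes 1/25.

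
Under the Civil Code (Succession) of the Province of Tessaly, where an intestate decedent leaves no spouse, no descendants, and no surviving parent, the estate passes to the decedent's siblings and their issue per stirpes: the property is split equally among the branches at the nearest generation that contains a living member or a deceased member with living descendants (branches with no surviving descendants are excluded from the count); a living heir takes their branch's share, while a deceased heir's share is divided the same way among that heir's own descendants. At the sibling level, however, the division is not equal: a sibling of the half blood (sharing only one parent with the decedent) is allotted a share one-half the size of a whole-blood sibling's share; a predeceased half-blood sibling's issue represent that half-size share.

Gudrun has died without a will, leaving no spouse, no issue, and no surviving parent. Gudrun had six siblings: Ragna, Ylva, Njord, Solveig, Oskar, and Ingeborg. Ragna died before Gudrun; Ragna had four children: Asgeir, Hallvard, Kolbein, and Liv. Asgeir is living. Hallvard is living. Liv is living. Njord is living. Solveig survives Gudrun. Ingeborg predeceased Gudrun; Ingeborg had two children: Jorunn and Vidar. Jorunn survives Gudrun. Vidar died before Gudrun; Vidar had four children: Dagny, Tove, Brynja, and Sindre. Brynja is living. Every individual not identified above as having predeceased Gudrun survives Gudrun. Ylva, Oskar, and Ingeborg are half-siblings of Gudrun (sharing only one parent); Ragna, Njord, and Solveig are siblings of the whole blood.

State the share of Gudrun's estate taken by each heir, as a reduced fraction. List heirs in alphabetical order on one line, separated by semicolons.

Asgeir 1/18; Brynja 1/72; Dagny 1/72; Hallvard 1/18; Jorunn 1/18; Kolbein 1/18; Liv 1/18; Njord 2/9; Oskar 1/9; Sindre 1/72; Solveig 2/9; Tove 1/72; Ylva 1/9

No spouse, descendants, or parent survives, so the estate passes to Gudrun's siblings per stirpes.
Half-blood siblings count for one-half the weight of whole-blood siblings at the initial division.
Dividing 1 in proportion to weights (total weight 9/2): Ragna (weight 1) → 2/9; Ylva (weight 1/2) → 1/9; Njord (weight 1) → 2/9; Solveig (weight 1) → 2/9; Oskar (weight 1/2) → 1/9; Ingeborg (weight 1/2) → 1/9.
Ragna predeceased; the 2/9 allotted to Ragna's branch passes to Ragna's issue by representation.
The 2/9 is divided into 4 equal shares of 1/18 among Asgeir, Hallvard, Kolbein, Liv.
Asgeir is living and takes 1/18.
Hallvard is living and takes 1/18.
Kolbein is living and takes 1/18.
Liv is living and takes 1/18.
Ylva is living and takes 1/9.
Njord is living and takes 2/9.
Solveig is living and takes 2/9.
Oskar is living and takes 1/9.
Ingeborg predeceased; the 1/9 allotted to Ingeborg's branch passes to Ingeborg's issue by representation.
The 1/9 is divided into 2 equal shares of 1/18 among Jorunn, Vidar.
Jorunn is living and takes 1/18.
Vidar predeceased; the 1/18 allotted to Vidar's branch passes to Vidar's issue by representation.
The 1/18 is divided into 4 equal shares of 1/72 among Dagny, Tove, Brynja, Sindre.
Dagny is living and takes 1/72.
Tove is living and takes 1/72.
Brynja is living and takes 1/72.
Sindre is living and takes 1/72.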